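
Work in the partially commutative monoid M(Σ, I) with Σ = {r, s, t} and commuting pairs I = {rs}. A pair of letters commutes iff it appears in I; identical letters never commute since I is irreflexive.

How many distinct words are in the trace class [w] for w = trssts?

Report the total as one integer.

piece 0:t — minimal
piece 1:r rests on {0:t}
piece 2:s rests on {0:t}
piece 3:s rests on {2:s}
piece 4:t rests on {1:r, 3:s}
piece 5:s rests on {4:t}
minimal pieces: {0:t}
ways to finish when only these pieces remain (= sum over removing one remaining piece with nothing left below it):
  1 left: {5}→1
  2 left: {4,5}→1
  3 left: {1,4,5}→1  {3,4,5}→1
  4 left: {1,3,4,5}→2  {2,3,4,5}→1
  placing 0:t first → 3 extensions

3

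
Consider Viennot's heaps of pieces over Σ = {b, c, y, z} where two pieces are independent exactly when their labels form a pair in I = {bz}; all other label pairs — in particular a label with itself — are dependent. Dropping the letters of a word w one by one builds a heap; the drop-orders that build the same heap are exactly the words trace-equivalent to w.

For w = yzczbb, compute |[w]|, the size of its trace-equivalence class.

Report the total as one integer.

3

drop 0:y onto floor
drop 1:z onto {0:y}
drop 2:c onto {1:z}
drop 3:z onto {2:c}
drop 4:b onto {2:c}
drop 5:b onto {4:b}
ground layer = {0:y}
drop-orders for the pieces not yet dropped (sum over which currently-grounded one goes next):
  1 to go: {3} 1  {5} 1
  2 to go: {3,5} 2  {4,5} 1
  3 to go: {3,4,5} 3
  4 to go: {2,3,4,5} 3
  if 0:y drops first: 3 orders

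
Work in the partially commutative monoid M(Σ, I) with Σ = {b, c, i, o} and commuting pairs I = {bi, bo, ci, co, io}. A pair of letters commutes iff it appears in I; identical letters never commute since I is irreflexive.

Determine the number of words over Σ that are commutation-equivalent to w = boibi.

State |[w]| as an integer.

#0=b has no predecessor
#1=o has no predecessor
#2=i has no predecessor
#3=b depends on [0:b]
#4=i depends on [2:i]
sources: [0:b, 1:o, 2:i]
N(rest) = Σ N(rest − s) over sources s of rest; N(one piece) = 1:
  size 1 → [1]=1  [3]=1  [4]=1
  size 2 → [0,3]=1  [1,3]=2  [1,4]=2  [2,4]=1  [3,4]=2
  size 3 → [0,1,3]=3  [0,3,4]=3  [1,2,4]=3  [1,3,4]=6  [2,3,4]=3
  first=0(b) contributes 12
  first=1(o) contributes 6
  first=2(i) contributes 12
|[w]| = 30

30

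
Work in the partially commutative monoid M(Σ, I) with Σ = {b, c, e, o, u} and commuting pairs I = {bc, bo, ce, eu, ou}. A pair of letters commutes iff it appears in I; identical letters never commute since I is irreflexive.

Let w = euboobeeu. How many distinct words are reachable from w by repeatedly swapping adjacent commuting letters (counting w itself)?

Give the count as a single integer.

57

#0=e has no predecessor
#1=u has no predecessor
#2=b depends on [0:e, 1:u]
#3=o depends on [0:e]
#4=o depends on [3:o]
#5=b depends on [2:b]
#6=e depends on [4:o, 5:b]
#7=e depends on [6:e]
#8=u depends on [5:b]
sources: [0:e, 1:u]
N(rest) = Σ N(rest − s) over sources s of rest; N(one piece) = 1:
  size 1 → [7]=1  [8]=1
  size 2 → [6,7]=1  [7,8]=2
  size 3 → [4,6,7]=1  [6,7,8]=3
  size 4 → [3,4,6,7]=1  [4,6,7,8]=4  [5,6,7,8]=3
  size 5 → [2,5,6,7,8]=3  [3,4,6,7,8]=5  [4,5,6,7,8]=7
  size 6 → [1,2,5,6,7,8]=3  [2,4,5,6,7,8]=10  [3,4,5,6,7,8]=12
  size 7 → [1,2,4,5,6,7,8]=13  [2,3,4,5,6,7,8]=22
  first=0(e) contributes 35
  first=1(u) contributes 22
|[w]| = 57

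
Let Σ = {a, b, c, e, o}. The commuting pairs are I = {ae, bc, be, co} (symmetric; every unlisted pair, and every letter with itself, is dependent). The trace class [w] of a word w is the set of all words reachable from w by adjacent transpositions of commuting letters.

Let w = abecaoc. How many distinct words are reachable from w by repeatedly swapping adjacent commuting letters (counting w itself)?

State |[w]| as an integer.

10

#0=a has no predecessor
#1=b depends on [0:a]
#2=e has no predecessor
#3=c depends on [0:a, 2:e]
#4=a depends on [1:b, 3:c]
#5=o depends on [4:a]
#6=c depends on [4:a]
sources: [0:a, 2:e]
N(rest) = Σ N(rest − s) over sources s of rest; N(one piece) = 1:
  size 1 → [5]=1  [6]=1
  size 2 → [5,6]=2
  size 3 → [4,5,6]=2
  size 4 → [1,4,5,6]=2  [3,4,5,6]=2
  size 5 → [1,3,4,5,6]=4  [2,3,4,5,6]=2
  first=0(a) contributes 6
  first=2(e) contributes 4
|[w]| = 10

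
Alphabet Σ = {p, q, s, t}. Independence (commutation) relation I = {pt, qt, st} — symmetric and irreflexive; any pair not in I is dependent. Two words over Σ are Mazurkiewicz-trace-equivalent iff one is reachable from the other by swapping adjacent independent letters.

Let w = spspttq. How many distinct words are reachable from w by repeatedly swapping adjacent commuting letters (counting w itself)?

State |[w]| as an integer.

21

drop 0:s onto floor
drop 1:p onto {0:s}
drop 2:s onto {1:p}
drop 3:p onto {2:s}
drop 4:t onto floor
drop 5:t onto {4:t}
drop 6:q onto {3:p}
ground layer = {0:s, 4:t}
drop-orders for the pieces not yet dropped (sum over which currently-grounded one goes next):
  1 to go: {5} 1  {6} 1
  2 to go: {3,6} 1  {4,5} 1  {5,6} 2
  3 to go: {2,3,6} 1  {3,5,6} 3  {4,5,6} 3
  4 to go: {1,2,3,6} 1  {2,3,5,6} 4  {3,4,5,6} 6
  5 to go: {0,1,2,3,6} 1  {1,2,3,5,6} 5  {2,3,4,5,6} 10
  if 0:s drops first: 15 orders
  if 4:t drops first: 6 orders
heap linearizations: 21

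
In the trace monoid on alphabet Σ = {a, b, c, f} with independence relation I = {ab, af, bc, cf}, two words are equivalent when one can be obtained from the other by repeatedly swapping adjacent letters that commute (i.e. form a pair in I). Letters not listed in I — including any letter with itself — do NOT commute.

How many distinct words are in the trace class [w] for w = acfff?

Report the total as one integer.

0(a) covers ∅
1(c) covers 0:a
2(f) covers ∅
3(f) covers 2:f
4(f) covers 3:f
floor of heap: 0:a, 2:f
completions by unplaced set U, small U first (add the entries for U minus each lowest piece of U):
  |U|=1: {1}:1  {4}:1
  |U|=2: {0,1}:1  {1,4}:2  {3,4}:1
  |U|=3: {0,1,4}:3  {1,3,4}:3  {2,3,4}:1
  start at 0(a): 4
  start at 2(f): 6
sum over floor = 10

10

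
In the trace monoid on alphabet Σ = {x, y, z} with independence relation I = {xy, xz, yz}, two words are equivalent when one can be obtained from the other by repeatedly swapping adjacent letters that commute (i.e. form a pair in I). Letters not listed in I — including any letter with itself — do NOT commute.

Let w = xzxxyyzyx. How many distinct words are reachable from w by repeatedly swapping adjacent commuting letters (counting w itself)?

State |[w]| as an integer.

0(x) covers ∅
1(z) covers ∅
2(x) covers 0:x
3(x) covers 2:x
4(y) covers ∅
5(y) covers 4:y
6(z) covers 1:z
7(y) covers 5:y
8(x) covers 3:x
floor of heap: 0:x, 1:z, 4:y
completions by unplaced set U, small U first (add the entries for U minus each lowest piece of U):
  |U|=1: {6}:1  {7}:1  {8}:1
  |U|=2: {1,6}:1  {3,8}:1  {5,7}:1  {6,7}:2  {6,8}:2  {7,8}:2
  |U|=3: {1,6,7}:3  {1,6,8}:3  {2,3,8}:1  {3,6,8}:3  {3,7,8}:3  {4,5,7}:1  {5,6,7}:3  {5,7,8}:3  {6,7,8}:6
  |U|=4: {0,2,3,8}:1  {1,3,6,8}:6  {1,5,6,7}:6  {1,6,7,8}:12  {2,3,6,8}:4  {2,3,7,8}:4  {3,5,7,8}:6  {3,6,7,8}:12  {4,5,6,7}:4  {4,5,7,8}:4  {5,6,7,8}:12
  |U|=5: {0,2,3,6,8}:5  {0,2,3,7,8}:5  {1,2,3,6,8}:10  {1,3,6,7,8}:30  {1,4,5,6,7}:10  {1,5,6,7,8}:30  {2,3,5,7,8}:10  {2,3,6,7,8}:20  {3,4,5,7,8}:10  {3,5,6,7,8}:30  {4,5,6,7,8}:20
  |U|=6: {0,1,2,3,6,8}:15  {0,2,3,5,7,8}:15  {0,2,3,6,7,8}:30  {1,2,3,6,7,8}:60  {1,3,5,6,7,8}:90  {1,4,5,6,7,8}:60  {2,3,4,5,7,8}:20  {2,3,5,6,7,8}:60  {3,4,5,6,7,8}:60
  |U|=7: {0,1,2,3,6,7,8}:105  {0,2,3,4,5,7,8}:35  {0,2,3,5,6,7,8}:105  {1,2,3,5,6,7,8}:210  {1,3,4,5,6,7,8}:210  {2,3,4,5,6,7,8}:140
  start at 0(x): 560
  start at 1(z): 280
  start at 4(y): 420
sum over floor = 1260

1260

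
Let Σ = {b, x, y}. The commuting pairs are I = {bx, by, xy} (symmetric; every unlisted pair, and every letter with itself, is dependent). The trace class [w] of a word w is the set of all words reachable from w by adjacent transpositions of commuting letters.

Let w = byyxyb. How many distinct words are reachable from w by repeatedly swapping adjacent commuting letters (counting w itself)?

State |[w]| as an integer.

piece 0:b — minimal
piece 1:y — minimal
piece 2:y rests on {1:y}
piece 3:x — minimal
piece 4:y rests on {2:y}
piece 5:b rests on {0:b}
minimal pieces: {0:b, 1:y, 3:x}
ways to finish when only these pieces remain (= sum over removing one remaining piece with nothing left below it):
  1 left: {3}→1  {4}→1  {5}→1
  2 left: {0,5}→1  {2,4}→1  {3,4}→2  {3,5}→2  {4,5}→2
  3 left: {0,3,5}→3  {0,4,5}→3  {1,2,4}→1  {2,3,4}→3  {2,4,5}→3  {3,4,5}→6
  4 left: {0,2,4,5}→6  {0,3,4,5}→12  {1,2,3,4}→4  {1,2,4,5}→4  {2,3,4,5}→12
  placing 0:b first → 20 extensions
  placing 1:y first → 30 extensions
  placing 3:x first → 10 extensions
total linear extensions = 60

60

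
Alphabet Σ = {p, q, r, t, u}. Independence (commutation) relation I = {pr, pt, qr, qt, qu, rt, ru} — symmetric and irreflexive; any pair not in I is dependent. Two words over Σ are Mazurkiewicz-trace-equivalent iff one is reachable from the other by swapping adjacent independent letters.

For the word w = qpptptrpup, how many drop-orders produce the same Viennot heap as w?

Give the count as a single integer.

210

piece 0:q — minimal
piece 1:p rests on {0:q}
piece 2:p rests on {1:p}
piece 3:t — minimal
piece 4:p rests on {2:p}
piece 5:t rests on {3:t}
piece 6:r — minimal
piece 7:p rests on {4:p}
piece 8:u rests on {5:t, 7:p}
piece 9:p rests on {8:u}
minimal pieces: {0:q, 3:t, 6:r}
ways to finish when only these pieces remain (= sum over removing one remaining piece with nothing left below it):
  1 left: {6}→1  {9}→1
  2 left: {6,9}→2  {8,9}→1
  3 left: {5,8,9}→1  {6,8,9}→3  {7,8,9}→1
  4 left: {3,5,8,9}→1  {4,7,8,9}→1  {5,6,8,9}→4  {5,7,8,9}→2  {6,7,8,9}→4
  5 left: {2,4,7,8,9}→1  {3,5,6,8,9}→5  {3,5,7,8,9}→3  {4,5,7,8,9}→3  {4,6,7,8,9}→5  {5,6,7,8,9}→10
  6 left: {1,2,4,7,8,9}→1  {2,4,5,7,8,9}→4  {2,4,6,7,8,9}→6  {3,4,5,7,8,9}→6  {3,5,6,7,8,9}→18  {4,5,6,7,8,9}→18
  7 left: {0,1,2,4,7,8,9}→1  {1,2,4,5,7,8,9}→5  {1,2,4,6,7,8,9}→7  {2,3,4,5,7,8,9}→10  {2,4,5,6,7,8,9}→28  {3,4,5,6,7,8,9}→42
  8 left: {0,1,2,4,5,7,8,9}→6  {0,1,2,4,6,7,8,9}→8  {1,2,3,4,5,7,8,9}→15  {1,2,4,5,6,7,8,9}→40  {2,3,4,5,6,7,8,9}→80
  placing 0:q first → 135 extensions
  placing 3:t first → 54 extensions
  placing 6:r first → 21 extensions
total linear extensions = 210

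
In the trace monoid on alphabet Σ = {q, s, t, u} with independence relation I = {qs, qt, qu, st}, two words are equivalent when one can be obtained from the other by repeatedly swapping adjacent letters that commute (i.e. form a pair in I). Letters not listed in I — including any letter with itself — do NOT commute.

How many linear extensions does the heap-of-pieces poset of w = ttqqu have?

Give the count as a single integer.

drop 0:t onto floor
drop 1:t onto {0:t}
drop 2:q onto floor
drop 3:q onto {2:q}
drop 4:u onto {1:t}
ground layer = {0:t, 2:q}
drop-orders for the pieces not yet dropped (sum over which currently-grounded one goes next):
  1 to go: {3} 1  {4} 1
  2 to go: {1,4} 1  {2,3} 1  {3,4} 2
  3 to go: {0,1,4} 1  {1,3,4} 3  {2,3,4} 3
  if 0:t drops first: 6 orders
  if 2:q drops first: 4 orders
heap linearizations: 10

10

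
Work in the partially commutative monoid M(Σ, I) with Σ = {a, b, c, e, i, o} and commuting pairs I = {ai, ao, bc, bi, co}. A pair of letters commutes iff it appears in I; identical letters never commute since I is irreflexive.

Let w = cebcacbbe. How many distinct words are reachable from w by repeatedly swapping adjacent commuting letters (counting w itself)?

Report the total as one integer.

6

#0=c has no predecessor
#1=e depends on [0:c]
#2=b depends on [1:e]
#3=c depends on [1:e]
#4=a depends on [2:b, 3:c]
#5=c depends on [4:a]
#6=b depends on [4:a]
#7=b depends on [6:b]
#8=e depends on [5:c, 7:b]
sources: [0:c]
N(rest) = Σ N(rest − s) over sources s of rest; N(one piece) = 1:
  size 1 → [8]=1
  size 2 → [5,8]=1  [7,8]=1
  size 3 → [5,7,8]=2  [6,7,8]=1
  size 4 → [5,6,7,8]=3
  size 5 → [4,5,6,7,8]=3
  size 6 → [2,4,5,6,7,8]=3  [3,4,5,6,7,8]=3
  size 7 → [2,3,4,5,6,7,8]=6
  first=0(c) contributes 6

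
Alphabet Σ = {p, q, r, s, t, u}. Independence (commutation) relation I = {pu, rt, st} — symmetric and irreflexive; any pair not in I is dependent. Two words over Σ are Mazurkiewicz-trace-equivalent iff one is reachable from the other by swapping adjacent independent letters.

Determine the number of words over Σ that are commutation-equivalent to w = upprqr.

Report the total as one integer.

#0=u has no predecessor
#1=p has no predecessor
#2=p depends on [1:p]
#3=r depends on [0:u, 2:p]
#4=q depends on [3:r]
#5=r depends on [4:q]
sources: [0:u, 1:p]
N(rest) = Σ N(rest − s) over sources s of rest; N(one piece) = 1:
  size 1 → [5]=1
  size 2 → [4,5]=1
  size 3 → [3,4,5]=1
  size 4 → [0,3,4,5]=1  [2,3,4,5]=1
  first=0(u) contributes 1
  first=1(p) contributes 2
|[w]| = 3

3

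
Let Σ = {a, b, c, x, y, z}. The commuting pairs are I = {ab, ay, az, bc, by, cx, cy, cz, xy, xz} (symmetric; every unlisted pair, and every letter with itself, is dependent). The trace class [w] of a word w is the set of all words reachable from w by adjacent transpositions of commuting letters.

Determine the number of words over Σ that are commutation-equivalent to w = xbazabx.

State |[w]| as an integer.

#0=x has no predecessor
#1=b depends on [0:x]
#2=a depends on [0:x]
#3=z depends on [1:b]
#4=a depends on [2:a]
#5=b depends on [3:z]
#6=x depends on [4:a, 5:b]
sources: [0:x]
N(rest) = Σ N(rest − s) over sources s of rest; N(one piece) = 1:
  size 1 → [6]=1
  size 2 → [4,6]=1  [5,6]=1
  size 3 → [2,4,6]=1  [3,5,6]=1  [4,5,6]=2
  size 4 → [1,3,5,6]=1  [2,4,5,6]=3  [3,4,5,6]=3
  size 5 → [1,3,4,5,6]=4  [2,3,4,5,6]=6
  first=0(x) contributes 10

10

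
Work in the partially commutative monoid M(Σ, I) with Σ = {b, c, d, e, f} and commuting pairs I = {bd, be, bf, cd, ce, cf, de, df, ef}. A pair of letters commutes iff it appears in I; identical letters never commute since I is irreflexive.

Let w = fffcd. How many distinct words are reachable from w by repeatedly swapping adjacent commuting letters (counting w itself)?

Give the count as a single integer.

20

piece 0:f — minimal
piece 1:f rests on {0:f}
piece 2:f rests on {1:f}
piece 3:c — minimal
piece 4:d — minimal
minimal pieces: {0:f, 3:c, 4:d}
ways to finish when only these pieces remain (= sum over removing one remaining piece with nothing left below it):
  1 left: {2}→1  {3}→1  {4}→1
  2 left: {1,2}→1  {2,3}→2  {2,4}→2  {3,4}→2
  3 left: {0,1,2}→1  {1,2,3}→3  {1,2,4}→3  {2,3,4}→6
  placing 0:f first → 12 extensions
  placing 3:c first → 4 extensions
  placing 4:d first → 4 extensions
total linear extensions = 20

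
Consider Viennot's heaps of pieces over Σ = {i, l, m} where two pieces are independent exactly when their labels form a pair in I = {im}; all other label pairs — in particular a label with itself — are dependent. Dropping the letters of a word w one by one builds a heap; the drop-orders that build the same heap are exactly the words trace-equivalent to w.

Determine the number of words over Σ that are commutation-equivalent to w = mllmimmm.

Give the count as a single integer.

5

piece 0:m — minimal
piece 1:l rests on {0:m}
piece 2:l rests on {1:l}
piece 3:m rests on {2:l}
piece 4:i rests on {2:l}
piece 5:m rests on {3:m}
piece 6:m rests on {5:m}
piece 7:m rests on {6:m}
minimal pieces: {0:m}
ways to finish when only these pieces remain (= sum over removing one remaining piece with nothing left below it):
  1 left: {4}→1  {7}→1
  2 left: {4,7}→2  {6,7}→1
  3 left: {4,6,7}→3  {5,6,7}→1
  4 left: {3,5,6,7}→1  {4,5,6,7}→4
  5 left: {3,4,5,6,7}→5
  6 left: {2,3,4,5,6,7}→5
  placing 0:m first → 5 extensions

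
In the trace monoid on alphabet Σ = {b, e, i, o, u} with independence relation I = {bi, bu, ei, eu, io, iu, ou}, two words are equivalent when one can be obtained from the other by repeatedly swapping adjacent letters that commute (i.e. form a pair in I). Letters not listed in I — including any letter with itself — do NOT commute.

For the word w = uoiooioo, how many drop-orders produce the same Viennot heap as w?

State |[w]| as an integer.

168

#0=u has no predecessor
#1=o has no predecessor
#2=i has no predecessor
#3=o depends on [1:o]
#4=o depends on [3:o]
#5=i depends on [2:i]
#6=o depends on [4:o]
#7=o depends on [6:o]
sources: [0:u, 1:o, 2:i]
N(rest) = Σ N(rest − s) over sources s of rest; N(one piece) = 1:
  size 1 → [0]=1  [5]=1  [7]=1
  size 2 → [0,5]=2  [0,7]=2  [2,5]=1  [5,7]=2  [6,7]=1
  size 3 → [0,2,5]=3  [0,5,7]=6  [0,6,7]=3  [2,5,7]=3  [4,6,7]=1  [5,6,7]=3
  size 4 → [0,2,5,7]=12  [0,4,6,7]=4  [0,5,6,7]=12  [2,5,6,7]=6  [3,4,6,7]=1  [4,5,6,7]=4
  size 5 → [0,2,5,6,7]=30  [0,3,4,6,7]=5  [0,4,5,6,7]=20  [1,3,4,6,7]=1  [2,4,5,6,7]=10  [3,4,5,6,7]=5
  size 6 → [0,1,3,4,6,7]=6  [0,2,4,5,6,7]=60  [0,3,4,5,6,7]=30  [1,3,4,5,6,7]=6  [2,3,4,5,6,7]=15
  first=0(u) contributes 21
  first=1(o) contributes 105
  first=2(i) contributes 42
|[w]| = 168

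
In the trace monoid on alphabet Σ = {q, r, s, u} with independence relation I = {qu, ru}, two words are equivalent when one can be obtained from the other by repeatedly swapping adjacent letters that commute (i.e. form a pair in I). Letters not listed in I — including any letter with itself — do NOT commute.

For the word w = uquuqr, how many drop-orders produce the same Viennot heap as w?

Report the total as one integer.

20

0(u) covers ∅
1(q) covers ∅
2(u) covers 0:u
3(u) covers 2:u
4(q) covers 1:q
5(r) covers 4:q
floor of heap: 0:u, 1:q
completions by unplaced set U, small U first (add the entries for U minus each lowest piece of U):
  |U|=1: {3}:1  {5}:1
  |U|=2: {2,3}:1  {3,5}:2  {4,5}:1
  |U|=3: {0,2,3}:1  {1,4,5}:1  {2,3,5}:3  {3,4,5}:3
  |U|=4: {0,2,3,5}:4  {1,3,4,5}:4  {2,3,4,5}:6
  start at 0(u): 10
  start at 1(q): 10
sum over floor = 20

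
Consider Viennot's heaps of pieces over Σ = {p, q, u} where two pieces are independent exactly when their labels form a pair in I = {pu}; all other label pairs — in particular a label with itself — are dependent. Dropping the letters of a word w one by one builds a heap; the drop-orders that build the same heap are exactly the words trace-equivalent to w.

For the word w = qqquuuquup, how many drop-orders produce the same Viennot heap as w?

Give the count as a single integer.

piece 0:q — minimal
piece 1:q rests on {0:q}
piece 2:q rests on {1:q}
piece 3:u rests on {2:q}
piece 4:u rests on {3:u}
piece 5:u rests on {4:u}
piece 6:q rests on {5:u}
piece 7:u rests on {6:q}
piece 8:u rests on {7:u}
piece 9:p rests on {6:q}
minimal pieces: {0:q}
ways to finish when only these pieces remain (= sum over removing one remaining piece with nothing left below it):
  1 left: {8}→1  {9}→1
  2 left: {7,8}→1  {8,9}→2
  3 left: {7,8,9}→3
  4 left: {6,7,8,9}→3
  5 left: {5,6,7,8,9}→3
  6 left: {4,5,6,7,8,9}→3
  7 left: {3,4,5,6,7,8,9}→3
  8 left: {2,3,4,5,6,7,8,9}→3
  placing 0:q first → 3 extensions

3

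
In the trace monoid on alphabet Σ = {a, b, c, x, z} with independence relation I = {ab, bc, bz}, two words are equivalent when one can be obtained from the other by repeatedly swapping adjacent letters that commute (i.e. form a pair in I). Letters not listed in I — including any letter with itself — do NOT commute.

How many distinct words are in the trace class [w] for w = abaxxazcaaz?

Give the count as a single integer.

3

#0=a has no predecessor
#1=b has no predecessor
#2=a depends on [0:a]
#3=x depends on [1:b, 2:a]
#4=x depends on [3:x]
#5=a depends on [4:x]
#6=z depends on [5:a]
#7=c depends on [6:z]
#8=a depends on [7:c]
#9=a depends on [8:a]
#10=z depends on [9:a]
sources: [0:a, 1:b]
N(rest) = Σ N(rest − s) over sources s of rest; N(one piece) = 1:
  size 1 → [10]=1
  size 2 → [9,10]=1
  size 3 → [8,9,10]=1
  size 4 → [7,8,9,10]=1
  size 5 → [6,7,8,9,10]=1
  size 6 → [5,6,7,8,9,10]=1
  size 7 → [4,5,6,7,8,9,10]=1
  size 8 → [3,4,5,6,7,8,9,10]=1
  size 9 → [1,3,4,5,6,7,8,9,10]=1  [2,3,4,5,6,7,8,9,10]=1
  first=0(a) contributes 2
  first=1(b) contributes 1
|[w]| = 3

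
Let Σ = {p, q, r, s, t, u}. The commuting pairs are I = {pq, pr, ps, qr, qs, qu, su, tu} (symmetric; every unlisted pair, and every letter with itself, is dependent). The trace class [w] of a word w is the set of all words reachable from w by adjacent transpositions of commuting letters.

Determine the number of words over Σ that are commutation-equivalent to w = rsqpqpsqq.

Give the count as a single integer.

1260

0(r) covers ∅
1(s) covers 0:r
2(q) covers ∅
3(p) covers ∅
4(q) covers 2:q
5(p) covers 3:p
6(s) covers 1:s
7(q) covers 4:q
8(q) covers 7:q
floor of heap: 0:r, 2:q, 3:p
completions by unplaced set U, small U first (add the entries for U minus each lowest piece of U):
  |U|=1: {5}:1  {6}:1  {8}:1
  |U|=2: {1,6}:1  {3,5}:1  {5,6}:2  {5,8}:2  {6,8}:2  {7,8}:1
  |U|=3: {0,1,6}:1  {1,5,6}:3  {1,6,8}:3  {3,5,6}:3  {3,5,8}:3  {4,7,8}:1  {5,6,8}:6  {5,7,8}:3  {6,7,8}:3
  |U|=4: {0,1,5,6}:4  {0,1,6,8}:4  {1,3,5,6}:6  {1,5,6,8}:12  {1,6,7,8}:6  {2,4,7,8}:1  {3,5,6,8}:12  {3,5,7,8}:6  {4,5,7,8}:4  {4,6,7,8}:4  {5,6,7,8}:12
  |U|=5: {0,1,3,5,6}:10  {0,1,5,6,8}:20  {0,1,6,7,8}:10  {1,3,5,6,8}:30  {1,4,6,7,8}:10  {1,5,6,7,8}:30  {2,4,5,7,8}:5  {2,4,6,7,8}:5  {3,4,5,7,8}:10  {3,5,6,7,8}:30  {4,5,6,7,8}:20
  |U|=6: {0,1,3,5,6,8}:60  {0,1,4,6,7,8}:20  {0,1,5,6,7,8}:60  {1,2,4,6,7,8}:15  {1,3,5,6,7,8}:90  {1,4,5,6,7,8}:60  {2,3,4,5,7,8}:15  {2,4,5,6,7,8}:30  {3,4,5,6,7,8}:60
  |U|=7: {0,1,2,4,6,7,8}:35  {0,1,3,5,6,7,8}:210  {0,1,4,5,6,7,8}:140  {1,2,4,5,6,7,8}:105  {1,3,4,5,6,7,8}:210  {2,3,4,5,6,7,8}:105
  start at 0(r): 420
  start at 2(q): 560
  start at 3(p): 280
sum over floor = 1260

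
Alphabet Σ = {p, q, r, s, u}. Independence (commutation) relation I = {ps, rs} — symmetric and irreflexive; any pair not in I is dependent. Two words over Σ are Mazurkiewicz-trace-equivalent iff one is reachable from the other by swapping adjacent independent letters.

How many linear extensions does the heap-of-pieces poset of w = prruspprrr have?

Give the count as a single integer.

6

drop 0:p onto floor
drop 1:r onto {0:p}
drop 2:r onto {1:r}
drop 3:u onto {2:r}
drop 4:s onto {3:u}
drop 5:p onto {3:u}
drop 6:p onto {5:p}
drop 7:r onto {6:p}
drop 8:r onto {7:r}
drop 9:r onto {8:r}
ground layer = {0:p}
drop-orders for the pieces not yet dropped (sum over which currently-grounded one goes next):
  1 to go: {4} 1  {9} 1
  2 to go: {4,9} 2  {8,9} 1
  3 to go: {4,8,9} 3  {7,8,9} 1
  4 to go: {4,7,8,9} 4  {6,7,8,9} 1
  5 to go: {4,6,7,8,9} 5  {5,6,7,8,9} 1
  6 to go: {4,5,6,7,8,9} 6
  7 to go: {3,4,5,6,7,8,9} 6
  8 to go: {2,3,4,5,6,7,8,9} 6
  if 0:p drops first: 6 orders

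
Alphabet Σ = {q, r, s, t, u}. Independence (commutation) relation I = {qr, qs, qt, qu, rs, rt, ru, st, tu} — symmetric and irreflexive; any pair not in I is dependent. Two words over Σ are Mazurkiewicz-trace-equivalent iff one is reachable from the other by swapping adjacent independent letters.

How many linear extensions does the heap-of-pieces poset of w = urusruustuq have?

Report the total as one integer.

piece 0:u — minimal
piece 1:r — minimal
piece 2:u rests on {0:u}
piece 3:s rests on {2:u}
piece 4:r rests on {1:r}
piece 5:u rests on {3:s}
piece 6:u rests on {5:u}
piece 7:s rests on {6:u}
piece 8:t — minimal
piece 9:u rests on {7:s}
piece 10:q — minimal
minimal pieces: {0:u, 1:r, 8:t, 10:q}
ways to finish when only these pieces remain (= sum over removing one remaining piece with nothing left below it):
  1 left: {4}→1  {8}→1  {9}→1  {10}→1
  2 left: {1,4}→1  {4,8}→2  {4,9}→2  {4,10}→2  {7,9}→1  {8,9}→2  {8,10}→2  {9,10}→2
  3 left: {1,4,8}→3  {1,4,9}→3  {1,4,10}→3  {4,7,9}→3  {4,8,9}→6  {4,8,10}→6  {4,9,10}→6  {6,7,9}→1  {7,8,9}→3  {7,9,10}→3  {8,9,10}→6
  4 left: {1,4,7,9}→6  {1,4,8,9}→12  {1,4,8,10}→12  {1,4,9,10}→12  {4,6,7,9}→4  {4,7,8,9}→12  {4,7,9,10}→12  {4,8,9,10}→24  {5,6,7,9}→1  {6,7,8,9}→4  {6,7,9,10}→4  {7,8,9,10}→12
  5 left: {1,4,6,7,9}→10  {1,4,7,8,9}→30  {1,4,7,9,10}→30  {1,4,8,9,10}→60  {3,5,6,7,9}→1  {4,5,6,7,9}→5  {4,6,7,8,9}→20  {4,6,7,9,10}→20  {4,7,8,9,10}→60  {5,6,7,8,9}→5  {5,6,7,9,10}→5  {6,7,8,9,10}→20
  6 left: {1,4,5,6,7,9}→15  {1,4,6,7,8,9}→60  {1,4,6,7,9,10}→60  {1,4,7,8,9,10}→180  {2,3,5,6,7,9}→1  {3,4,5,6,7,9}→6  {3,5,6,7,8,9}→6  {3,5,6,7,9,10}→6  {4,5,6,7,8,9}→30  {4,5,6,7,9,10}→30  {4,6,7,8,9,10}→120  {5,6,7,8,9,10}→30
  7 left: {0,2,3,5,6,7,9}→1  {1,3,4,5,6,7,9}→21  {1,4,5,6,7,8,9}→105  {1,4,5,6,7,9,10}→105  {1,4,6,7,8,9,10}→420  {2,3,4,5,6,7,9}→7  {2,3,5,6,7,8,9}→7  {2,3,5,6,7,9,10}→7  {3,4,5,6,7,8,9}→42  {3,4,5,6,7,9,10}→42  {3,5,6,7,8,9,10}→42  {4,5,6,7,8,9,10}→210
  8 left: {0,2,3,4,5,6,7,9}→8  {0,2,3,5,6,7,8,9}→8  {0,2,3,5,6,7,9,10}→8  {1,2,3,4,5,6,7,9}→28  {1,3,4,5,6,7,8,9}→168  {1,3,4,5,6,7,9,10}→168  {1,4,5,6,7,8,9,10}→840  {2,3,4,5,6,7,8,9}→56  {2,3,4,5,6,7,9,10}→56  {2,3,5,6,7,8,9,10}→56  {3,4,5,6,7,8,9,10}→336
  9 left: {0,1,2,3,4,5,6,7,9}→36  {0,2,3,4,5,6,7,8,9}→72  {0,2,3,4,5,6,7,9,10}→72  {0,2,3,5,6,7,8,9,10}→72  {1,2,3,4,5,6,7,8,9}→252  {1,2,3,4,5,6,7,9,10}→252  {1,3,4,5,6,7,8,9,10}→1512  {2,3,4,5,6,7,8,9,10}→504
  placing 0:u first → 2520 extensions
  placing 1:r first → 720 extensions
  placing 8:t first → 360 extensions
  placing 10:q first → 360 extensions
total linear extensions = 3960

3960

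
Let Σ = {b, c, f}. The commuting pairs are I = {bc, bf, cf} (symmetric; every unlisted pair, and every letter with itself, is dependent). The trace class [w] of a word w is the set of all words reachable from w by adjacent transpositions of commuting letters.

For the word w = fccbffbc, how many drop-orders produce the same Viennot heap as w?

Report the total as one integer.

560

drop 0:f onto floor
drop 1:c onto floor
drop 2:c onto {1:c}
drop 3:b onto floor
drop 4:f onto {0:f}
drop 5:f onto {4:f}
drop 6:b onto {3:b}
drop 7:c onto {2:c}
ground layer = {0:f, 1:c, 3:b}
drop-orders for the pieces not yet dropped (sum over which currently-grounded one goes next):
  1 to go: {5} 1  {6} 1  {7} 1
  2 to go: {2,7} 1  {3,6} 1  {4,5} 1  {5,6} 2  {5,7} 2  {6,7} 2
  3 to go: {0,4,5} 1  {1,2,7} 1  {2,5,7} 3  {2,6,7} 3  {3,5,6} 3  {3,6,7} 3  {4,5,6} 3  {4,5,7} 3  {5,6,7} 6
  4 to go: {0,4,5,6} 4  {0,4,5,7} 4  {1,2,5,7} 4  {1,2,6,7} 4  {2,3,6,7} 6  {2,4,5,7} 6  {2,5,6,7} 12  {3,4,5,6} 6  {3,5,6,7} 12  {4,5,6,7} 12
  5 to go: {0,2,4,5,7} 10  {0,3,4,5,6} 10  {0,4,5,6,7} 20  {1,2,3,6,7} 10  {1,2,4,5,7} 10  {1,2,5,6,7} 20  {2,3,5,6,7} 30  {2,4,5,6,7} 30  {3,4,5,6,7} 30
  6 to go: {0,1,2,4,5,7} 20  {0,2,4,5,6,7} 60  {0,3,4,5,6,7} 60  {1,2,3,5,6,7} 60  {1,2,4,5,6,7} 60  {2,3,4,5,6,7} 90
  if 0:f drops first: 210 orders
  if 1:c drops first: 210 orders
  if 3:b drops first: 140 orders
heap linearizations: 560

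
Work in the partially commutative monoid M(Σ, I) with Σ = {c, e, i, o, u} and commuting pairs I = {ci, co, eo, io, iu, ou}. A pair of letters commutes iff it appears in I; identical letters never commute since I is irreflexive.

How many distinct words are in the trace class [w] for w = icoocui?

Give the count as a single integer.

piece 0:i — minimal
piece 1:c — minimal
piece 2:o — minimal
piece 3:o rests on {2:o}
piece 4:c rests on {1:c}
piece 5:u rests on {4:c}
piece 6:i rests on {0:i}
minimal pieces: {0:i, 1:c, 2:o}
ways to finish when only these pieces remain (= sum over removing one remaining piece with nothing left below it):
  1 left: {3}→1  {5}→1  {6}→1
  2 left: {0,6}→1  {2,3}→1  {3,5}→2  {3,6}→2  {4,5}→1  {5,6}→2
  3 left: {0,3,6}→3  {0,5,6}→3  {1,4,5}→1  {2,3,5}→3  {2,3,6}→3  {3,4,5}→3  {3,5,6}→6  {4,5,6}→3
  4 left: {0,2,3,6}→6  {0,3,5,6}→12  {0,4,5,6}→6  {1,3,4,5}→4  {1,4,5,6}→4  {2,3,4,5}→6  {2,3,5,6}→12  {3,4,5,6}→12
  5 left: {0,1,4,5,6}→10  {0,2,3,5,6}→30  {0,3,4,5,6}→30  {1,2,3,4,5}→10  {1,3,4,5,6}→20  {2,3,4,5,6}→30
  placing 0:i first → 60 extensions
  placing 1:c first → 90 extensions
  placing 2:o first → 60 extensions
total linear extensions = 210

210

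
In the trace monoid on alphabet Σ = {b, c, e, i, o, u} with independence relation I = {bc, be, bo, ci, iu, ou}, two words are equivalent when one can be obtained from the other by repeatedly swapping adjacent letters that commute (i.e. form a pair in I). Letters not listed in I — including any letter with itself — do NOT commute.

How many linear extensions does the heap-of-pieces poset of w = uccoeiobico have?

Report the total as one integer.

5

#0=u has no predecessor
#1=c depends on [0:u]
#2=c depends on [1:c]
#3=o depends on [2:c]
#4=e depends on [3:o]
#5=i depends on [4:e]
#6=o depends on [5:i]
#7=b depends on [5:i]
#8=i depends on [6:o, 7:b]
#9=c depends on [6:o]
#10=o depends on [8:i, 9:c]
sources: [0:u]
N(rest) = Σ N(rest − s) over sources s of rest; N(one piece) = 1:
  size 1 → [10]=1
  size 2 → [8,10]=1  [9,10]=1
  size 3 → [7,8,10]=1  [8,9,10]=2
  size 4 → [6,8,9,10]=2  [7,8,9,10]=3
  size 5 → [6,7,8,9,10]=5
  size 6 → [5,6,7,8,9,10]=5
  size 7 → [4,5,6,7,8,9,10]=5
  size 8 → [3,4,5,6,7,8,9,10]=5
  size 9 → [2,3,4,5,6,7,8,9,10]=5
  first=0(u) contributes 5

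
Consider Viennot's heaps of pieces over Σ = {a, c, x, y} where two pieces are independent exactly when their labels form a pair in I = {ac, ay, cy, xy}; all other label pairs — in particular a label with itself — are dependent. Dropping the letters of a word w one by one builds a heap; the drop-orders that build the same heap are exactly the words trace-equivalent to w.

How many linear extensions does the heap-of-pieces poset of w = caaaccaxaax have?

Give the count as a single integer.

35

0(c) covers ∅
1(a) covers ∅
2(a) covers 1:a
3(a) covers 2:a
4(c) covers 0:c
5(c) covers 4:c
6(a) covers 3:a
7(x) covers 5:c, 6:a
8(a) covers 7:x
9(a) covers 8:a
10(x) covers 9:a
floor of heap: 0:c, 1:a
completions by unplaced set U, small U first (add the entries for U minus each lowest piece of U):
  |U|=1: {10}:1
  |U|=2: {9,10}:1
  |U|=3: {8,9,10}:1
  |U|=4: {7,8,9,10}:1
  |U|=5: {5,7,8,9,10}:1  {6,7,8,9,10}:1
  |U|=6: {3,6,7,8,9,10}:1  {4,5,7,8,9,10}:1  {5,6,7,8,9,10}:2
  |U|=7: {0,4,5,7,8,9,10}:1  {2,3,6,7,8,9,10}:1  {3,5,6,7,8,9,10}:3  {4,5,6,7,8,9,10}:3
  |U|=8: {0,4,5,6,7,8,9,10}:4  {1,2,3,6,7,8,9,10}:1  {2,3,5,6,7,8,9,10}:4  {3,4,5,6,7,8,9,10}:6
  |U|=9: {0,3,4,5,6,7,8,9,10}:10  {1,2,3,5,6,7,8,9,10}:5  {2,3,4,5,6,7,8,9,10}:10
  start at 0(c): 15
  start at 1(a): 20
sum over floor = 35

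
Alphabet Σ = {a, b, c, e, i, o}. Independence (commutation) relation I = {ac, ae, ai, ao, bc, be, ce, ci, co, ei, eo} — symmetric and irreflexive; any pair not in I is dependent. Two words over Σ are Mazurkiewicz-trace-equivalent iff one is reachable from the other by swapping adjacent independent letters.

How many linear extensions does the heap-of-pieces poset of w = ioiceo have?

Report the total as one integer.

30

piece 0:i — minimal
piece 1:o rests on {0:i}
piece 2:i rests on {1:o}
piece 3:c — minimal
piece 4:e — minimal
piece 5:o rests on {2:i}
minimal pieces: {0:i, 3:c, 4:e}
ways to finish when only these pieces remain (= sum over removing one remaining piece with nothing left below it):
  1 left: {3}→1  {4}→1  {5}→1
  2 left: {2,5}→1  {3,4}→2  {3,5}→2  {4,5}→2
  3 left: {1,2,5}→1  {2,3,5}→3  {2,4,5}→3  {3,4,5}→6
  4 left: {0,1,2,5}→1  {1,2,3,5}→4  {1,2,4,5}→4  {2,3,4,5}→12
  placing 0:i first → 20 extensions
  placing 3:c first → 5 extensions
  placing 4:e first → 5 extensions
total linear extensions = 30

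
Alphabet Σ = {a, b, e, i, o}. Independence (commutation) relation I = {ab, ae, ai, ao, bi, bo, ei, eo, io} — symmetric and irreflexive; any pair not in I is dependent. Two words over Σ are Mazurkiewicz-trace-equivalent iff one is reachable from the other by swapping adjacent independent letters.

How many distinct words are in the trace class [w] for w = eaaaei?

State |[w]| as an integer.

#0=e has no predecessor
#1=a has no predecessor
#2=a depends on [1:a]
#3=a depends on [2:a]
#4=e depends on [0:e]
#5=i has no predecessor
sources: [0:e, 1:a, 5:i]
N(rest) = Σ N(rest − s) over sources s of rest; N(one piece) = 1:
  size 1 → [3]=1  [4]=1  [5]=1
  size 2 → [0,4]=1  [2,3]=1  [3,4]=2  [3,5]=2  [4,5]=2
  size 3 → [0,3,4]=3  [0,4,5]=3  [1,2,3]=1  [2,3,4]=3  [2,3,5]=3  [3,4,5]=6
  size 4 → [0,2,3,4]=6  [0,3,4,5]=12  [1,2,3,4]=4  [1,2,3,5]=4  [2,3,4,5]=12
  first=0(e) contributes 20
  first=1(a) contributes 30
  first=5(i) contributes 10
|[w]| = 60

60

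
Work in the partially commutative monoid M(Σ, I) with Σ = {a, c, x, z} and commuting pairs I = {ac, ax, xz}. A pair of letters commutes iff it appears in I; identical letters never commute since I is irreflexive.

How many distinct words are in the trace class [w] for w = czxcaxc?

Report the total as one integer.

9

drop 0:c onto floor
drop 1:z onto {0:c}
drop 2:x onto {0:c}
drop 3:c onto {1:z, 2:x}
drop 4:a onto {1:z}
drop 5:x onto {3:c}
drop 6:c onto {5:x}
ground layer = {0:c}
drop-orders for the pieces not yet dropped (sum over which currently-grounded one goes next):
  1 to go: {4} 1  {6} 1
  2 to go: {4,6} 2  {5,6} 1
  3 to go: {3,5,6} 1  {4,5,6} 3
  4 to go: {2,3,5,6} 1  {3,4,5,6} 4
  5 to go: {1,3,4,5,6} 4  {2,3,4,5,6} 5
  if 0:c drops first: 9 orders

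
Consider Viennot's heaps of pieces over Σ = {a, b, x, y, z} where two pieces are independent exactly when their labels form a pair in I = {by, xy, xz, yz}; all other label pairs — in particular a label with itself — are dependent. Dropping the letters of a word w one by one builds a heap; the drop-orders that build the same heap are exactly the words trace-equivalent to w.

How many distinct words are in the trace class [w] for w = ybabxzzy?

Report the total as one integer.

30

drop 0:y onto floor
drop 1:b onto floor
drop 2:a onto {0:y, 1:b}
drop 3:b onto {2:a}
drop 4:x onto {3:b}
drop 5:z onto {3:b}
drop 6:z onto {5:z}
drop 7:y onto {2:a}
ground layer = {0:y, 1:b}
drop-orders for the pieces not yet dropped (sum over which currently-grounded one goes next):
  1 to go: {4} 1  {6} 1  {7} 1
  2 to go: {4,6} 2  {4,7} 2  {5,6} 1  {6,7} 2
  3 to go: {4,5,6} 3  {4,6,7} 6  {5,6,7} 3
  4 to go: {3,4,5,6} 3  {4,5,6,7} 12
  5 to go: {3,4,5,6,7} 15
  6 to go: {2,3,4,5,6,7} 15
  if 0:y drops first: 15 orders
  if 1:b drops first: 15 orders
heap linearizations: 30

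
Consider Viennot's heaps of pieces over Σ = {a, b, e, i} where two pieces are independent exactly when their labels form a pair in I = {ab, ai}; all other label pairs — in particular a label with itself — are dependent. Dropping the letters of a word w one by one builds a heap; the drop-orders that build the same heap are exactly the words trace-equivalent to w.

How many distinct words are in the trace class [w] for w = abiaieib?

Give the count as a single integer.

drop 0:a onto floor
drop 1:b onto floor
drop 2:i onto {1:b}
drop 3:a onto {0:a}
drop 4:i onto {2:i}
drop 5:e onto {3:a, 4:i}
drop 6:i onto {5:e}
drop 7:b onto {6:i}
ground layer = {0:a, 1:b}
drop-orders for the pieces not yet dropped (sum over which currently-grounded one goes next):
  1 to go: {7} 1
  2 to go: {6,7} 1
  3 to go: {5,6,7} 1
  4 to go: {3,5,6,7} 1  {4,5,6,7} 1
  5 to go: {0,3,5,6,7} 1  {2,4,5,6,7} 1  {3,4,5,6,7} 2
  6 to go: {0,3,4,5,6,7} 3  {1,2,4,5,6,7} 1  {2,3,4,5,6,7} 3
  if 0:a drops first: 4 orders
  if 1:b drops first: 6 orders
heap linearizations: 10

10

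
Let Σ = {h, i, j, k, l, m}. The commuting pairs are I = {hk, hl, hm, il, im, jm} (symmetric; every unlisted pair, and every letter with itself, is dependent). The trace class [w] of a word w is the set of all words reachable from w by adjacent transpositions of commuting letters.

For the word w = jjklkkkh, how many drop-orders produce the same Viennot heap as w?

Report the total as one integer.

drop 0:j onto floor
drop 1:j onto {0:j}
drop 2:k onto {1:j}
drop 3:l onto {2:k}
drop 4:k onto {3:l}
drop 5:k onto {4:k}
drop 6:k onto {5:k}
drop 7:h onto {1:j}
ground layer = {0:j}
drop-orders for the pieces not yet dropped (sum over which currently-grounded one goes next):
  1 to go: {6} 1  {7} 1
  2 to go: {5,6} 1  {6,7} 2
  3 to go: {4,5,6} 1  {5,6,7} 3
  4 to go: {3,4,5,6} 1  {4,5,6,7} 4
  5 to go: {2,3,4,5,6} 1  {3,4,5,6,7} 5
  6 to go: {2,3,4,5,6,7} 6
  if 0:j drops first: 6 orders

6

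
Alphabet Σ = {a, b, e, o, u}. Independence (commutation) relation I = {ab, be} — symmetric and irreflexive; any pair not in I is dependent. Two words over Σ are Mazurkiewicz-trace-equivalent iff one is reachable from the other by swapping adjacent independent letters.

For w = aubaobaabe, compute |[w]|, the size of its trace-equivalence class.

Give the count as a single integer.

20

0(a) covers ∅
1(u) covers 0:a
2(b) covers 1:u
3(a) covers 1:u
4(o) covers 2:b, 3:a
5(b) covers 4:o
6(a) covers 4:o
7(a) covers 6:a
8(b) covers 5:b
9(e) covers 7:a
floor of heap: 0:a
completions by unplaced set U, small U first (add the entries for U minus each lowest piece of U):
  |U|=1: {8}:1  {9}:1
  |U|=2: {5,8}:1  {7,9}:1  {8,9}:2
  |U|=3: {5,8,9}:3  {6,7,9}:1  {7,8,9}:3
  |U|=4: {5,7,8,9}:6  {6,7,8,9}:4
  |U|=5: {5,6,7,8,9}:10
  |U|=6: {4,5,6,7,8,9}:10
  |U|=7: {2,4,5,6,7,8,9}:10  {3,4,5,6,7,8,9}:10
  |U|=8: {2,3,4,5,6,7,8,9}:20
  start at 0(a): 20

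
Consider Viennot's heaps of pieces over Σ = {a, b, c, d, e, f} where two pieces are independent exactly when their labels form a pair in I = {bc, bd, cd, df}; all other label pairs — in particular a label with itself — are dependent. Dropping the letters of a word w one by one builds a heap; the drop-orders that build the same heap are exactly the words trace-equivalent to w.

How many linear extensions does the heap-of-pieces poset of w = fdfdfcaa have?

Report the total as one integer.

15

drop 0:f onto floor
drop 1:d onto floor
drop 2:f onto {0:f}
drop 3:d onto {1:d}
drop 4:f onto {2:f}
drop 5:c onto {4:f}
drop 6:a onto {3:d, 5:c}
drop 7:a onto {6:a}
ground layer = {0:f, 1:d}
drop-orders for the pieces not yet dropped (sum over which currently-grounded one goes next):
  1 to go: {7} 1
  2 to go: {6,7} 1
  3 to go: {3,6,7} 1  {5,6,7} 1
  4 to go: {1,3,6,7} 1  {3,5,6,7} 2  {4,5,6,7} 1
  5 to go: {1,3,5,6,7} 3  {2,4,5,6,7} 1  {3,4,5,6,7} 3
  6 to go: {0,2,4,5,6,7} 1  {1,3,4,5,6,7} 6  {2,3,4,5,6,7} 4
  if 0:f drops first: 10 orders
  if 1:d drops first: 5 orders
heap linearizations: 15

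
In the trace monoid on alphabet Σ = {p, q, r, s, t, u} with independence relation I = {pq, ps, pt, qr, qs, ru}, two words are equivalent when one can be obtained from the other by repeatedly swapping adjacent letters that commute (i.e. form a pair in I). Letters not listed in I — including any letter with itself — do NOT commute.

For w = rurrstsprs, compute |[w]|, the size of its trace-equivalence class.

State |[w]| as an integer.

16

#0=r has no predecessor
#1=u has no predecessor
#2=r depends on [0:r]
#3=r depends on [2:r]
#4=s depends on [1:u, 3:r]
#5=t depends on [4:s]
#6=s depends on [5:t]
#7=p depends on [1:u, 3:r]
#8=r depends on [6:s, 7:p]
#9=s depends on [8:r]
sources: [0:r, 1:u]
N(rest) = Σ N(rest − s) over sources s of rest; N(one piece) = 1:
  size 1 → [9]=1
  size 2 → [8,9]=1
  size 3 → [6,8,9]=1  [7,8,9]=1
  size 4 → [5,6,8,9]=1  [6,7,8,9]=2
  size 5 → [4,5,6,8,9]=1  [5,6,7,8,9]=3
  size 6 → [4,5,6,7,8,9]=4
  size 7 → [1,4,5,6,7,8,9]=4  [3,4,5,6,7,8,9]=4
  size 8 → [1,3,4,5,6,7,8,9]=8  [2,3,4,5,6,7,8,9]=4
  first=0(r) contributes 12
  first=1(u) contributes 4
|[w]| = 16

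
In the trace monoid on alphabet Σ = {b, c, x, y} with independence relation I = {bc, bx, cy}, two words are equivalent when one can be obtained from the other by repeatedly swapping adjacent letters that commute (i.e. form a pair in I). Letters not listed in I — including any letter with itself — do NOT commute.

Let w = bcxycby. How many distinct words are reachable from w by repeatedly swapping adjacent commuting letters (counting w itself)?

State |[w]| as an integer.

13

0(b) covers ∅
1(c) covers ∅
2(x) covers 1:c
3(y) covers 0:b, 2:x
4(c) covers 2:x
5(b) covers 3:y
6(y) covers 5:b
floor of heap: 0:b, 1:c
completions by unplaced set U, small U first (add the entries for U minus each lowest piece of U):
  |U|=1: {4}:1  {6}:1
  |U|=2: {4,6}:2  {5,6}:1
  |U|=3: {3,5,6}:1  {4,5,6}:3
  |U|=4: {0,3,5,6}:1  {3,4,5,6}:4
  |U|=5: {0,3,4,5,6}:5  {2,3,4,5,6}:4
  start at 0(b): 4
  start at 1(c): 9
sum over floor = 13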